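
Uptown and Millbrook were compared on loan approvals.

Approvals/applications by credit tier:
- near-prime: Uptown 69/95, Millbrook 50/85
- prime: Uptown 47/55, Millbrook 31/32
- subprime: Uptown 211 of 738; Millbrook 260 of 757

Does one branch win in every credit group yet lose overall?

Near-prime: Uptown 69/95 = 72.6%, Millbrook 50/85 = 58.8% → Uptown
Prime: Uptown 47/55 = 85.5%, Millbrook 31/32 = 96.9% → Millbrook
Subprime: Uptown 211/738 = 28.6%, Millbrook 260/757 = 34.3% → Millbrook
Overall: Uptown 327/888 = 36.8%, Millbrook 341/874 = 39.0% → Millbrook
Neither sweeps: Uptown wins 1 of 3 groups, Millbrook wins 2. Millbrook wins overall but not every group — no Simpson reversal.

No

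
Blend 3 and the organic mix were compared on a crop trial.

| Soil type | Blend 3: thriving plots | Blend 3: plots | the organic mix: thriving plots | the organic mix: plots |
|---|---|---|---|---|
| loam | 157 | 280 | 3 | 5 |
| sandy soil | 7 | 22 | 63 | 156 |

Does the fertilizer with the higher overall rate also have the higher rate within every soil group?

Loam: Blend 3 157/280 = 56.1%, the organic mix 3/5 = 60.0% → the organic mix
Sandy soil: Blend 3 7/22 = 31.8%, the organic mix 63/156 = 40.4% → the organic mix
Overall: Blend 3 164/302 = 54.3%, the organic mix 66/161 = 41.0% → Blend 3
The organic mix wins each soil group but Blend 3 wins overall — the comparison reverses. The organic mix's plots skew toward sandy soil, which has a lower base rate.

No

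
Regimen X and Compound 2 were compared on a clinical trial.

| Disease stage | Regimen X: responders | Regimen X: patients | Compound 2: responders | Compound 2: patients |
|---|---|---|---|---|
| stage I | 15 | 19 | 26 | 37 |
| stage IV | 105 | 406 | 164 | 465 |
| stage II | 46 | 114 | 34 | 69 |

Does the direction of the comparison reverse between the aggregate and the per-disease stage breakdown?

Stage I: Regimen X 15/19 = 78.9%, Compound 2 26/37 = 70.3% → Regimen X
Stage IV: Regimen X 105/406 = 25.9%, Compound 2 164/465 = 35.3% → Compound 2
Stage II: Regimen X 46/114 = 40.4%, Compound 2 34/69 = 49.3% → Compound 2
Overall: Regimen X 166/539 = 30.8%, Compound 2 224/571 = 39.2% → Compound 2
Neither sweeps: Regimen X wins 1 of 3 groups, Compound 2 wins 2. Compound 2 wins overall but not every group — no Simpson reversal.

No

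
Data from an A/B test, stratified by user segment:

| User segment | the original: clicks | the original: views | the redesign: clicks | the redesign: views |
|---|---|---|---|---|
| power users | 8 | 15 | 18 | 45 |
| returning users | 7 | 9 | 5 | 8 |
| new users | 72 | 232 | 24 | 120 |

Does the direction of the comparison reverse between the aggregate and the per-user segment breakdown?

Power users: the original 8/15 = 53.3%, the redesign 18/45 = 40.0% → the original
Returning users: the original 7/9 = 77.8%, the redesign 5/8 = 62.5% → the original
New users: the original 72/232 = 31.0%, the redesign 24/120 = 20.0% → the original
Overall: the original 87/256 = 34.0%, the redesign 47/173 = 27.2% → the original
The original wins overall and in every user group — no reversal.

No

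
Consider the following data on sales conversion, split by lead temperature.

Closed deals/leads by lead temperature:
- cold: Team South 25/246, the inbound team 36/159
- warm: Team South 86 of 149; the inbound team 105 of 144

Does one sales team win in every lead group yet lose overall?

No

Cold: Team South 25/246 = 10.2%, the inbound team 36/159 = 22.6% → the inbound team
Warm: Team South 86/149 = 57.7%, the inbound team 105/144 = 72.9% → the inbound team
Overall: Team South 111/395 = 28.1%, the inbound team 141/303 = 46.5% → the inbound team
The inbound team wins overall and in every lead group — no reversal.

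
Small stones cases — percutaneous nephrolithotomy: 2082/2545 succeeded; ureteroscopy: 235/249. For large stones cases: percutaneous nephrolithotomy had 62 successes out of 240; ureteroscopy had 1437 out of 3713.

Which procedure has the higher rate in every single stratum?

Small stones: percutaneous nephrolithotomy 2082/2545 = 81.8%, ureteroscopy 235/249 = 94.4% → ureteroscopy
Large stones: percutaneous nephrolithotomy 62/240 = 25.8%, ureteroscopy 1437/3713 = 38.7% → ureteroscopy
Ureteroscopy has the higher rate in both groups.

ureteroscopy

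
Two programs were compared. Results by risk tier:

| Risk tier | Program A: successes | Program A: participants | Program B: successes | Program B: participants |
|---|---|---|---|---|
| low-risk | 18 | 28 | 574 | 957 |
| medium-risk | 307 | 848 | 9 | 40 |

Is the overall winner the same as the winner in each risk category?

No

Low-risk: Program A 18/28 = 64.3%, Program B 574/957 = 60.0% → Program A
Medium-risk: Program A 307/848 = 36.2%, Program B 9/40 = 22.5% → Program A
Overall: Program A 325/876 = 37.1%, Program B 583/997 = 58.5% → Program B
Program A wins each risk group but Program B wins overall — the comparison reverses. Program A's participants skew toward medium-risk, which has a lower base rate.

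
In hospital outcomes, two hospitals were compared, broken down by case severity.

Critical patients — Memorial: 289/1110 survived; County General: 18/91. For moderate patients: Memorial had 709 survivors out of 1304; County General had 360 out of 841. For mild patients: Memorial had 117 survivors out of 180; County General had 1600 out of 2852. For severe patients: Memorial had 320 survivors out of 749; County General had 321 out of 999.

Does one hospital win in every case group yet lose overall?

Yes

Critical: Memorial 289/1110 = 26.0%, County General 18/91 = 19.8% → Memorial
Moderate: Memorial 709/1304 = 54.4%, County General 360/841 = 42.8% → Memorial
Mild: Memorial 117/180 = 65.0%, County General 1600/2852 = 56.1% → Memorial
Severe: Memorial 320/749 = 42.7%, County General 321/999 = 32.1% → Memorial
Overall: Memorial 1435/3343 = 42.9%, County General 2299/4783 = 48.1% → County General
Memorial wins each case group but County General wins overall — the comparison reverses. Memorial's patients skew toward critical, which has a lower base rate.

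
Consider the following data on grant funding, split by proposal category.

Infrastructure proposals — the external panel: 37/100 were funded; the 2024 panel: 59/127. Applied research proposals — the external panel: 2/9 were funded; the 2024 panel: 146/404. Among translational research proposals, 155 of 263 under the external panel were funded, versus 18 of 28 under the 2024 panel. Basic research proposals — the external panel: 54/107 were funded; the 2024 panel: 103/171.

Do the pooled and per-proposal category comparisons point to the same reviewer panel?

No

Infrastructure: the external panel 37/100 = 37.0%, the 2024 panel 59/127 = 46.5% → the 2024 panel
Applied research: the external panel 2/9 = 22.2%, the 2024 panel 146/404 = 36.1% → the 2024 panel
Translational research: the external panel 155/263 = 58.9%, the 2024 panel 18/28 = 64.3% → the 2024 panel
Basic research: the external panel 54/107 = 50.5%, the 2024 panel 103/171 = 60.2% → the 2024 panel
Overall: the external panel 248/479 = 51.8%, the 2024 panel 326/730 = 44.7% → the external panel
The 2024 panel wins each proposal group but the external panel wins overall — the comparison reverses. The 2024 panel's proposals skew toward applied research, which has a lower base rate.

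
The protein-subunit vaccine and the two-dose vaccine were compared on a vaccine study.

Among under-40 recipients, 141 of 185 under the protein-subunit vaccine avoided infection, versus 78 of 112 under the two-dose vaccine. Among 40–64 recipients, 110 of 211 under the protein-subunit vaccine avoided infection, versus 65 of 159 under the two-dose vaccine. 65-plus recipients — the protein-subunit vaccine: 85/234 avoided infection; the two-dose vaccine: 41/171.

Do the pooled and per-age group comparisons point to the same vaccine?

Yes

Under-40: the protein-subunit vaccine 141/185 = 76.2%, the two-dose vaccine 78/112 = 69.6% → the protein-subunit vaccine
40–64: the protein-subunit vaccine 110/211 = 52.1%, the two-dose vaccine 65/159 = 40.9% → the protein-subunit vaccine
65-plus: the protein-subunit vaccine 85/234 = 36.3%, the two-dose vaccine 41/171 = 24.0% → the protein-subunit vaccine
Overall: the protein-subunit vaccine 336/630 = 53.3%, the two-dose vaccine 184/442 = 41.6% → the protein-subunit vaccine
The protein-subunit vaccine wins overall and in every age group — no reversal.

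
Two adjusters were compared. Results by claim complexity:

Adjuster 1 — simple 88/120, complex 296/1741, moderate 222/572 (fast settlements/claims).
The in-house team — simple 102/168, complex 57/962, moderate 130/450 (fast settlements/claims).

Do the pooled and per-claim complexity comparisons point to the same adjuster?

Yes

Simple: Adjuster 1 88/120 = 73.3%, the in-house team 102/168 = 60.7% → Adjuster 1
Complex: Adjuster 1 296/1741 = 17.0%, the in-house team 57/962 = 5.9% → Adjuster 1
Moderate: Adjuster 1 222/572 = 38.8%, the in-house team 130/450 = 28.9% → Adjuster 1
Overall: Adjuster 1 606/2433 = 24.9%, the in-house team 289/1580 = 18.3% → Adjuster 1
Adjuster 1 wins overall and in every claim group — no reversal.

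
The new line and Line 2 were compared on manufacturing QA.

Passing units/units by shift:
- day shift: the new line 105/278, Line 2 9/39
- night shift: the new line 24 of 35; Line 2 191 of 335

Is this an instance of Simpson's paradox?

Day shift: the new line 105/278 = 37.8%, Line 2 9/39 = 23.1% → the new line
Night shift: the new line 24/35 = 68.6%, Line 2 191/335 = 57.0% → the new line
Overall: the new line 129/313 = 41.2%, Line 2 200/374 = 53.5% → Line 2
The new line wins each shift group but Line 2 wins overall — the comparison reverses. The new line's units skew toward day shift, which has a lower base rate.

Yes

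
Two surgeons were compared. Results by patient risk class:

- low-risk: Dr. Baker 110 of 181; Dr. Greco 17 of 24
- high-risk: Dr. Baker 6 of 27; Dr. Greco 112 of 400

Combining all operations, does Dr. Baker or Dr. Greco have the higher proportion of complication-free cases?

Low-risk: Dr. Baker 110/181 = 60.8%, Dr. Greco 17/24 = 70.8% → Dr. Greco
High-risk: Dr. Baker 6/27 = 22.2%, Dr. Greco 112/400 = 28.0% → Dr. Greco
Overall: Dr. Baker 116/208 = 55.8%, Dr. Greco 129/424 = 30.4% → Dr. Baker
(Dr. Greco wins every patient risk group but Dr. Baker wins overall — Dr. Greco's operations skew toward the low-rate high-risk group.)

Dr. Baker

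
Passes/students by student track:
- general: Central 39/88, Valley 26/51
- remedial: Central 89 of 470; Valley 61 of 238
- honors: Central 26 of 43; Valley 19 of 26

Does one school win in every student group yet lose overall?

No

General: Central 39/88 = 44.3%, Valley 26/51 = 51.0% → Valley
Remedial: Central 89/470 = 18.9%, Valley 61/238 = 25.6% → Valley
Honors: Central 26/43 = 60.5%, Valley 19/26 = 73.1% → Valley
Overall: Central 154/601 = 25.6%, Valley 106/315 = 33.7% → Valley
Valley wins overall and in every student group — no reversal.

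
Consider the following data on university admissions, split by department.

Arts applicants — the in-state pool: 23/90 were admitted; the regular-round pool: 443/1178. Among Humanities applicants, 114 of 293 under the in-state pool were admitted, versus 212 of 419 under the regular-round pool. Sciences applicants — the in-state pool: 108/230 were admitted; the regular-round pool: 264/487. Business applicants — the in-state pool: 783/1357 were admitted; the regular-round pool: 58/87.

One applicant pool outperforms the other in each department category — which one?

the regular-round pool

Arts: the in-state pool 23/90 = 25.6%, the regular-round pool 443/1178 = 37.6% → the regular-round pool
Humanities: the in-state pool 114/293 = 38.9%, the regular-round pool 212/419 = 50.6% → the regular-round pool
Sciences: the in-state pool 108/230 = 47.0%, the regular-round pool 264/487 = 54.2% → the regular-round pool
Business: the in-state pool 783/1357 = 57.7%, the regular-round pool 58/87 = 66.7% → the regular-round pool
The regular-round pool has the higher rate in all 4 groups.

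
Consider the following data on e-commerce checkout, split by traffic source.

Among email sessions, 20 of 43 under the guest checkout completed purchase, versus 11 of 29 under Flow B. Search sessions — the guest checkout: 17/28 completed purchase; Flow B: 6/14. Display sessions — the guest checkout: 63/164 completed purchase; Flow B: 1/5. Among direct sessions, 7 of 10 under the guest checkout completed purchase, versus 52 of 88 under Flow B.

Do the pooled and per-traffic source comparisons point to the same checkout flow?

Email: the guest checkout 20/43 = 46.5%, Flow B 11/29 = 37.9% → the guest checkout
Search: the guest checkout 17/28 = 60.7%, Flow B 6/14 = 42.9% → the guest checkout
Display: the guest checkout 63/164 = 38.4%, Flow B 1/5 = 20.0% → the guest checkout
Direct: the guest checkout 7/10 = 70.0%, Flow B 52/88 = 59.1% → the guest checkout
Overall: the guest checkout 107/245 = 43.7%, Flow B 70/136 = 51.5% → Flow B
The guest checkout wins each traffic group but Flow B wins overall — the comparison reverses. The guest checkout's sessions skew toward display, which has a lower base rate.

No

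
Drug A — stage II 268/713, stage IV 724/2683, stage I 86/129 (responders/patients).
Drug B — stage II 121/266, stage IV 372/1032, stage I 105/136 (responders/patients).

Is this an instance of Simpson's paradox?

No

Stage II: Drug A 268/713 = 37.6%, Drug B 121/266 = 45.5% → Drug B
Stage IV: Drug A 724/2683 = 27.0%, Drug B 372/1032 = 36.0% → Drug B
Stage I: Drug A 86/129 = 66.7%, Drug B 105/136 = 77.2% → Drug B
Overall: Drug A 1078/3525 = 30.6%, Drug B 598/1434 = 41.7% → Drug B
Drug B wins overall and in every disease group — no reversal.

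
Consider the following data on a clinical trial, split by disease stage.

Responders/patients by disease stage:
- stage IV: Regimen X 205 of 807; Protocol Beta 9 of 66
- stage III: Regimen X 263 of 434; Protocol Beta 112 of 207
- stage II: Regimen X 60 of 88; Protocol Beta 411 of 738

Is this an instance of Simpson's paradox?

Yes

Stage IV: Regimen X 205/807 = 25.4%, Protocol Beta 9/66 = 13.6% → Regimen X
Stage III: Regimen X 263/434 = 60.6%, Protocol Beta 112/207 = 54.1% → Regimen X
Stage II: Regimen X 60/88 = 68.2%, Protocol Beta 411/738 = 55.7% → Regimen X
Overall: Regimen X 528/1329 = 39.7%, Protocol Beta 532/1011 = 52.6% → Protocol Beta
Regimen X wins each disease group but Protocol Beta wins overall — the comparison reverses. Regimen X's patients skew toward stage IV, which has a lower base rate.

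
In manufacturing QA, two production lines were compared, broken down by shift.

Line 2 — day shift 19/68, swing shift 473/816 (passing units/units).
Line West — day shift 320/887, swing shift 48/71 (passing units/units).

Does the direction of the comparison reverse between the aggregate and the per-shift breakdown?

Yes

Day shift: Line 2 19/68 = 27.9%, Line West 320/887 = 36.1% → Line West
Swing shift: Line 2 473/816 = 58.0%, Line West 48/71 = 67.6% → Line West
Overall: Line 2 492/884 = 55.7%, Line West 368/958 = 38.4% → Line 2
Line West wins each shift group but Line 2 wins overall — the comparison reverses. Line West's units skew toward day shift, which has a lower base rate.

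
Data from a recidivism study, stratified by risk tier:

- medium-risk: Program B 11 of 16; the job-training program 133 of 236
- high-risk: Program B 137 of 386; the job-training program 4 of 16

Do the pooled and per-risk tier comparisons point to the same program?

No

Medium-risk: Program B 11/16 = 68.8%, the job-training program 133/236 = 56.4% → Program B
High-risk: Program B 137/386 = 35.5%, the job-training program 4/16 = 25.0% → Program B
Overall: Program B 148/402 = 36.8%, the job-training program 137/252 = 54.4% → the job-training program
Program B wins each risk group but the job-training program wins overall — the comparison reverses. Program B's participants skew toward high-risk, which has a lower base rate.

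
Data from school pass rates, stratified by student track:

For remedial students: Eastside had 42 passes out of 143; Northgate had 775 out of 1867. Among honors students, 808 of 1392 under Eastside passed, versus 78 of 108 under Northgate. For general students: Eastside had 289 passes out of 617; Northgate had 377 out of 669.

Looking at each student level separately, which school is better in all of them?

Remedial: Eastside 42/143 = 29.4%, Northgate 775/1867 = 41.5% → Northgate
Honors: Eastside 808/1392 = 58.0%, Northgate 78/108 = 72.2% → Northgate
General: Eastside 289/617 = 46.8%, Northgate 377/669 = 56.4% → Northgate
Northgate has the higher rate in all 3 groups.

Northgate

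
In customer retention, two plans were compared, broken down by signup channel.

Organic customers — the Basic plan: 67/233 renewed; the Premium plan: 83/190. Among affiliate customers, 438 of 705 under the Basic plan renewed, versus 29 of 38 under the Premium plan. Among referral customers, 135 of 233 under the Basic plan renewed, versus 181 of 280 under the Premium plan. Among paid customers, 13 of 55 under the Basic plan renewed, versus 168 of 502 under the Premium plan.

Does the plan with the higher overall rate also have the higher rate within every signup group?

Organic: the Basic plan 67/233 = 28.8%, the Premium plan 83/190 = 43.7% → the Premium plan
Affiliate: the Basic plan 438/705 = 62.1%, the Premium plan 29/38 = 76.3% → the Premium plan
Referral: the Basic plan 135/233 = 57.9%, the Premium plan 181/280 = 64.6% → the Premium plan
Paid: the Basic plan 13/55 = 23.6%, the Premium plan 168/502 = 33.5% → the Premium plan
Overall: the Basic plan 653/1226 = 53.3%, the Premium plan 461/1010 = 45.6% → the Basic plan
The Premium plan wins each signup group but the Basic plan wins overall — the comparison reverses. The Premium plan's customers skew toward paid, which has a lower base rate.

No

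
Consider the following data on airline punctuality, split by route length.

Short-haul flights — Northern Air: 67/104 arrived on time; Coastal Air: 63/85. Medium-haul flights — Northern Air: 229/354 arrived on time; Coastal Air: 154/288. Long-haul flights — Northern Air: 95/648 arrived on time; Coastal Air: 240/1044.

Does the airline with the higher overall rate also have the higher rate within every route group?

Short-haul: Northern Air 67/104 = 64.4%, Coastal Air 63/85 = 74.1% → Coastal Air
Medium-haul: Northern Air 229/354 = 64.7%, Coastal Air 154/288 = 53.5% → Northern Air
Long-haul: Northern Air 95/648 = 14.7%, Coastal Air 240/1044 = 23.0% → Coastal Air
Overall: Northern Air 391/1106 = 35.4%, Coastal Air 457/1417 = 32.3% → Northern Air
Neither sweeps: Northern Air wins 1 of 3 groups, Coastal Air wins 2. Northern Air wins overall but not every group — no Simpson reversal.

No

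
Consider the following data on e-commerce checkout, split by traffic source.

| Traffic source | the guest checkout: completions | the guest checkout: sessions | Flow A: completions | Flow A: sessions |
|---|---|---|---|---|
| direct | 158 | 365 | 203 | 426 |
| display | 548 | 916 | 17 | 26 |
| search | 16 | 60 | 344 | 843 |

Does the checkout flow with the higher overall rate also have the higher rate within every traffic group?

No

Direct: the guest checkout 158/365 = 43.3%, Flow A 203/426 = 47.7% → Flow A
Display: the guest checkout 548/916 = 59.8%, Flow A 17/26 = 65.4% → Flow A
Search: the guest checkout 16/60 = 26.7%, Flow A 344/843 = 40.8% → Flow A
Overall: the guest checkout 722/1341 = 53.8%, Flow A 564/1295 = 43.6% → the guest checkout
Flow A wins each traffic group but the guest checkout wins overall — the comparison reverses. Flow A's sessions skew toward search, which has a lower base rate.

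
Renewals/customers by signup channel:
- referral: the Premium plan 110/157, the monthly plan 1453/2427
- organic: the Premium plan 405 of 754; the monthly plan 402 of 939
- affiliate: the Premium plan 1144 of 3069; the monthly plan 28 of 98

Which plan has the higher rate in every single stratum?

Referral: the Premium plan 110/157 = 70.1%, the monthly plan 1453/2427 = 59.9% → the Premium plan
Organic: the Premium plan 405/754 = 53.7%, the monthly plan 402/939 = 42.8% → the Premium plan
Affiliate: the Premium plan 1144/3069 = 37.3%, the monthly plan 28/98 = 28.6% → the Premium plan
The Premium plan has the higher rate in all 3 groups.

the Premium plan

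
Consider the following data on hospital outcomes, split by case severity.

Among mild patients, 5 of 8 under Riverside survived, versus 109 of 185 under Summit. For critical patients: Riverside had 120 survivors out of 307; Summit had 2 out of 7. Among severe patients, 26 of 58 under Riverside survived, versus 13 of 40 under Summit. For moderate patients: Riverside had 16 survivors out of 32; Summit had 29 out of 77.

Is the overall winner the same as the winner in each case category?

No

Mild: Riverside 5/8 = 62.5%, Summit 109/185 = 58.9% → Riverside
Critical: Riverside 120/307 = 39.1%, Summit 2/7 = 28.6% → Riverside
Severe: Riverside 26/58 = 44.8%, Summit 13/40 = 32.5% → Riverside
Moderate: Riverside 16/32 = 50.0%, Summit 29/77 = 37.7% → Riverside
Overall: Riverside 167/405 = 41.2%, Summit 153/309 = 49.5% → Summit
Riverside wins each case group but Summit wins overall — the comparison reverses. Riverside's patients skew toward critical, which has a lower base rate.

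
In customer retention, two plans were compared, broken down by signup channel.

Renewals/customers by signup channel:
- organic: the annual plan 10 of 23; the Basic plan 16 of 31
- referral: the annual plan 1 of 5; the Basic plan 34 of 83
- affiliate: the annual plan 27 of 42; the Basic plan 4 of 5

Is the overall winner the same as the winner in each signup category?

Organic: the annual plan 10/23 = 43.5%, the Basic plan 16/31 = 51.6% → the Basic plan
Referral: the annual plan 1/5 = 20.0%, the Basic plan 34/83 = 41.0% → the Basic plan
Affiliate: the annual plan 27/42 = 64.3%, the Basic plan 4/5 = 80.0% → the Basic plan
Overall: the annual plan 38/70 = 54.3%, the Basic plan 54/119 = 45.4% → the annual plan
The Basic plan wins each signup group but the annual plan wins overall — the comparison reverses. The Basic plan's customers skew toward referral, which has a lower base rate.

No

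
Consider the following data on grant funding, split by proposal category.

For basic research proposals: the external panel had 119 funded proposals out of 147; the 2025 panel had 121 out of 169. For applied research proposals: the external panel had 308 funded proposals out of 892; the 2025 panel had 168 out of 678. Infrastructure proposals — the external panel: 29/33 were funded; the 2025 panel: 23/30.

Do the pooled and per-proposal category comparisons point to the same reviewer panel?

Basic research: the external panel 119/147 = 81.0%, the 2025 panel 121/169 = 71.6% → the external panel
Applied research: the external panel 308/892 = 34.5%, the 2025 panel 168/678 = 24.8% → the external panel
Infrastructure: the external panel 29/33 = 87.9%, the 2025 panel 23/30 = 76.7% → the external panel
Overall: the external panel 456/1072 = 42.5%, the 2025 panel 312/877 = 35.6% → the external panel
The external panel wins overall and in every proposal group — no reversal.

Yes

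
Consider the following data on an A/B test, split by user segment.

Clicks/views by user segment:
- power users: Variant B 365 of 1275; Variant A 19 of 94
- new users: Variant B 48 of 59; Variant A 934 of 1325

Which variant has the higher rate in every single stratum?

Power users: Variant B 365/1275 = 28.6%, Variant A 19/94 = 20.2% → Variant B
New users: Variant B 48/59 = 81.4%, Variant A 934/1325 = 70.5% → Variant B
Variant B has the higher rate in both groups.

Variant B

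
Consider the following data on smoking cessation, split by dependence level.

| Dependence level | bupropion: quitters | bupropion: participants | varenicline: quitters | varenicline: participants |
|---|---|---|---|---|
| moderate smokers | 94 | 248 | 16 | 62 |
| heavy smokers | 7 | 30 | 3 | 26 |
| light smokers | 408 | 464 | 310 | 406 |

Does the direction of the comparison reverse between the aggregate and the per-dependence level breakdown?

No

Moderate smokers: bupropion 94/248 = 37.9%, varenicline 16/62 = 25.8% → bupropion
Heavy smokers: bupropion 7/30 = 23.3%, varenicline 3/26 = 11.5% → bupropion
Light smokers: bupropion 408/464 = 87.9%, varenicline 310/406 = 76.4% → bupropion
Overall: bupropion 509/742 = 68.6%, varenicline 329/494 = 66.6% → bupropion
Bupropion wins overall and in every dependence group — no reversal.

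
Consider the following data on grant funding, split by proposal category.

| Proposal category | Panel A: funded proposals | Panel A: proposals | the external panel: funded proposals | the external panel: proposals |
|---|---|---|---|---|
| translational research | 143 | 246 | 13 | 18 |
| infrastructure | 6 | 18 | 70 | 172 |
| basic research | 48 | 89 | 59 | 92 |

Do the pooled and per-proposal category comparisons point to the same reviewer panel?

No

Translational research: Panel A 143/246 = 58.1%, the external panel 13/18 = 72.2% → the external panel
Infrastructure: Panel A 6/18 = 33.3%, the external panel 70/172 = 40.7% → the external panel
Basic research: Panel A 48/89 = 53.9%, the external panel 59/92 = 64.1% → the external panel
Overall: Panel A 197/353 = 55.8%, the external panel 142/282 = 50.4% → Panel A
The external panel wins each proposal group but Panel A wins overall — the comparison reverses. The external panel's proposals skew toward infrastructure, which has a lower base rate.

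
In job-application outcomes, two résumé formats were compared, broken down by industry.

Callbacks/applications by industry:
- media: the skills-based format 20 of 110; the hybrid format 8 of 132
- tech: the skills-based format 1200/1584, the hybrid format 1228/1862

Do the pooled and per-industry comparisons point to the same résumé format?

Media: the skills-based format 20/110 = 18.2%, the hybrid format 8/132 = 6.1% → the skills-based format
Tech: the skills-based format 1200/1584 = 75.8%, the hybrid format 1228/1862 = 66.0% → the skills-based format
Overall: the skills-based format 1220/1694 = 72.0%, the hybrid format 1236/1994 = 62.0% → the skills-based format
The skills-based format wins overall and in every industry group — no reversal.

Yes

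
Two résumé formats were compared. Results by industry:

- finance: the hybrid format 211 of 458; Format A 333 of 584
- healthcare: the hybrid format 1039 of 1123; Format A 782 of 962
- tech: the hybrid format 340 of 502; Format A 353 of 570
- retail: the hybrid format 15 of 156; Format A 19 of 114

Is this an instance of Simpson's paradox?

Finance: the hybrid format 211/458 = 46.1%, Format A 333/584 = 57.0% → Format A
Healthcare: the hybrid format 1039/1123 = 92.5%, Format A 782/962 = 81.3% → the hybrid format
Tech: the hybrid format 340/502 = 67.7%, Format A 353/570 = 61.9% → the hybrid format
Retail: the hybrid format 15/156 = 9.6%, Format A 19/114 = 16.7% → Format A
Overall: the hybrid format 1605/2239 = 71.7%, Format A 1487/2230 = 66.7% → the hybrid format
Neither sweeps: the hybrid format wins 2 of 4 groups, Format A wins 2. The hybrid format wins overall but not every group — no Simpson reversal.

No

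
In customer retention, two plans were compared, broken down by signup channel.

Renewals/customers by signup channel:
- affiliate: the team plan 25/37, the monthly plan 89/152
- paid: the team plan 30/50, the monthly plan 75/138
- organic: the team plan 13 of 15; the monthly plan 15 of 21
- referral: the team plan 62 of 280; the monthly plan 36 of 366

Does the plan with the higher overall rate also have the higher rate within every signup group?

Affiliate: the team plan 25/37 = 67.6%, the monthly plan 89/152 = 58.6% → the team plan
Paid: the team plan 30/50 = 60.0%, the monthly plan 75/138 = 54.3% → the team plan
Organic: the team plan 13/15 = 86.7%, the monthly plan 15/21 = 71.4% → the team plan
Referral: the team plan 62/280 = 22.1%, the monthly plan 36/366 = 9.8% → the team plan
Overall: the team plan 130/382 = 34.0%, the monthly plan 215/677 = 31.8% → the team plan
The team plan wins overall and in every signup group — no reversal.

Yes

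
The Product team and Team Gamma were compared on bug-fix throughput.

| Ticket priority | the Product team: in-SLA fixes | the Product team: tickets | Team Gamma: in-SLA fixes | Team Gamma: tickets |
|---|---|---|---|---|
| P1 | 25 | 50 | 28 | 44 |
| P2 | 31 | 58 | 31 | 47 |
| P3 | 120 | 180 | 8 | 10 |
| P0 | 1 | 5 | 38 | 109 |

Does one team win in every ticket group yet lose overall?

Yes

P1: the Product team 25/50 = 50.0%, Team Gamma 28/44 = 63.6% → Team Gamma
P2: the Product team 31/58 = 53.4%, Team Gamma 31/47 = 66.0% → Team Gamma
P3: the Product team 120/180 = 66.7%, Team Gamma 8/10 = 80.0% → Team Gamma
P0: the Product team 1/5 = 20.0%, Team Gamma 38/109 = 34.9% → Team Gamma
Overall: the Product team 177/293 = 60.4%, Team Gamma 105/210 = 50.0% → the Product team
Team Gamma wins each ticket group but the Product team wins overall — the comparison reverses. Team Gamma's tickets skew toward P0, which has a lower base rate.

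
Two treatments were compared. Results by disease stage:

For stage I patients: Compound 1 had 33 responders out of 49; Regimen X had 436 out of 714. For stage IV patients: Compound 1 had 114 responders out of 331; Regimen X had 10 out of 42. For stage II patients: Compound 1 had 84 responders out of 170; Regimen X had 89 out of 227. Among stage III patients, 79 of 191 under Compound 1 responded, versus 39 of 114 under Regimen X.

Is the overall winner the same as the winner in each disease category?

No

Stage I: Compound 1 33/49 = 67.3%, Regimen X 436/714 = 61.1% → Compound 1
Stage IV: Compound 1 114/331 = 34.4%, Regimen X 10/42 = 23.8% → Compound 1
Stage II: Compound 1 84/170 = 49.4%, Regimen X 89/227 = 39.2% → Compound 1
Stage III: Compound 1 79/191 = 41.4%, Regimen X 39/114 = 34.2% → Compound 1
Overall: Compound 1 310/741 = 41.8%, Regimen X 574/1097 = 52.3% → Regimen X
Compound 1 wins each disease group but Regimen X wins overall — the comparison reverses. Compound 1's patients skew toward stage IV, which has a lower base rate.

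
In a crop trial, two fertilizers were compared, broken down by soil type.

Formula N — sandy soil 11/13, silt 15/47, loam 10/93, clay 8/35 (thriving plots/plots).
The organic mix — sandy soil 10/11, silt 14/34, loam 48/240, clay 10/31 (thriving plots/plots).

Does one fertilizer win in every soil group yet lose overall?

Sandy soil: Formula N 11/13 = 84.6%, the organic mix 10/11 = 90.9% → the organic mix
Silt: Formula N 15/47 = 31.9%, the organic mix 14/34 = 41.2% → the organic mix
Loam: Formula N 10/93 = 10.8%, the organic mix 48/240 = 20.0% → the organic mix
Clay: Formula N 8/35 = 22.9%, the organic mix 10/31 = 32.3% → the organic mix
Overall: Formula N 44/188 = 23.4%, the organic mix 82/316 = 25.9% → the organic mix
The organic mix wins overall and in every soil group — no reversal.

No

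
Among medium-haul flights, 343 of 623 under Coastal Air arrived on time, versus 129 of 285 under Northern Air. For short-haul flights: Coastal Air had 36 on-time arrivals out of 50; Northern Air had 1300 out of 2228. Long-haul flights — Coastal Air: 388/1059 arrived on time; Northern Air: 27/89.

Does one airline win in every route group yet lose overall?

Medium-haul: Coastal Air 343/623 = 55.1%, Northern Air 129/285 = 45.3% → Coastal Air
Short-haul: Coastal Air 36/50 = 72.0%, Northern Air 1300/2228 = 58.3% → Coastal Air
Long-haul: Coastal Air 388/1059 = 36.6%, Northern Air 27/89 = 30.3% → Coastal Air
Overall: Coastal Air 767/1732 = 44.3%, Northern Air 1456/2602 = 56.0% → Northern Air
Coastal Air wins each route group but Northern Air wins overall — the comparison reverses. Coastal Air's flights skew toward long-haul, which has a lower base rate.

Yes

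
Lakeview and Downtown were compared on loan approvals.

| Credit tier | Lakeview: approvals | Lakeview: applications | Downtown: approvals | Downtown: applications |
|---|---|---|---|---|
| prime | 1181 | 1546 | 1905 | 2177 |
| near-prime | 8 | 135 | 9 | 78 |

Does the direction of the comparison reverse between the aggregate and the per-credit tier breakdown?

Prime: Lakeview 1181/1546 = 76.4%, Downtown 1905/2177 = 87.5% → Downtown
Near-prime: Lakeview 8/135 = 5.9%, Downtown 9/78 = 11.5% → Downtown
Overall: Lakeview 1189/1681 = 70.7%, Downtown 1914/2255 = 84.9% → Downtown
Downtown wins overall and in every credit group — no reversal.

No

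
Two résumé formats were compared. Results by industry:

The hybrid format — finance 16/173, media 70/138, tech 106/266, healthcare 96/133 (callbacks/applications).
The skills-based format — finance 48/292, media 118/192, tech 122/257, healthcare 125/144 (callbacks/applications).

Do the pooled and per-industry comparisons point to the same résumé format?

Yes

Finance: the hybrid format 16/173 = 9.2%, the skills-based format 48/292 = 16.4% → the skills-based format
Media: the hybrid format 70/138 = 50.7%, the skills-based format 118/192 = 61.5% → the skills-based format
Tech: the hybrid format 106/266 = 39.8%, the skills-based format 122/257 = 47.5% → the skills-based format
Healthcare: the hybrid format 96/133 = 72.2%, the skills-based format 125/144 = 86.8% → the skills-based format
Overall: the hybrid format 288/710 = 40.6%, the skills-based format 413/885 = 46.7% → the skills-based format
The skills-based format wins overall and in every industry group — no reversal.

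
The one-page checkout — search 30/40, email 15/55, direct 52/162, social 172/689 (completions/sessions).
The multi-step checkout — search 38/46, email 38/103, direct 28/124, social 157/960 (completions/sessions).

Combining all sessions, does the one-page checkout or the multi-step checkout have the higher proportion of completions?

the one-page checkout

Search: the one-page checkout 30/40 = 75.0%, the multi-step checkout 38/46 = 82.6% → the multi-step checkout
Email: the one-page checkout 15/55 = 27.3%, the multi-step checkout 38/103 = 36.9% → the multi-step checkout
Direct: the one-page checkout 52/162 = 32.1%, the multi-step checkout 28/124 = 22.6% → the one-page checkout
Social: the one-page checkout 172/689 = 25.0%, the multi-step checkout 157/960 = 16.4% → the one-page checkout
Overall: the one-page checkout 269/946 = 28.4%, the multi-step checkout 261/1233 = 21.2% → the one-page checkout
(Neither sweeps every traffic group, but the one-page checkout has the higher pooled rate.)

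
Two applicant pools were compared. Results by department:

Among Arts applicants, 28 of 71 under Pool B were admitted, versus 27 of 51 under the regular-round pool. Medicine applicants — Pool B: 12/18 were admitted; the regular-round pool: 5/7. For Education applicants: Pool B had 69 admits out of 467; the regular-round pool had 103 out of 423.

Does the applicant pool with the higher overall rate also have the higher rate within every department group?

Arts: Pool B 28/71 = 39.4%, the regular-round pool 27/51 = 52.9% → the regular-round pool
Medicine: Pool B 12/18 = 66.7%, the regular-round pool 5/7 = 71.4% → the regular-round pool
Education: Pool B 69/467 = 14.8%, the regular-round pool 103/423 = 24.3% → the regular-round pool
Overall: Pool B 109/556 = 19.6%, the regular-round pool 135/481 = 28.1% → the regular-round pool
The regular-round pool wins overall and in every department group — no reversal.

Yes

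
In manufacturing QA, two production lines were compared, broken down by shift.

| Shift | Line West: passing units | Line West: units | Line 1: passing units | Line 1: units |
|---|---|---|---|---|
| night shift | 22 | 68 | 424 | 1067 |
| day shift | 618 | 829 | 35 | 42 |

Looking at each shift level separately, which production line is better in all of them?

Line 1

Night shift: Line West 22/68 = 32.4%, Line 1 424/1067 = 39.7% → Line 1
Day shift: Line West 618/829 = 74.5%, Line 1 35/42 = 83.3% → Line 1
Line 1 has the higher rate in both groups.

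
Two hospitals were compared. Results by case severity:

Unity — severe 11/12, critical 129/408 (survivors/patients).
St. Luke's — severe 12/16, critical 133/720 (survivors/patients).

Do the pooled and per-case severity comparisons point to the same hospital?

Severe: Unity 11/12 = 91.7%, St. Luke's 12/16 = 75.0% → Unity
Critical: Unity 129/408 = 31.6%, St. Luke's 133/720 = 18.5% → Unity
Overall: Unity 140/420 = 33.3%, St. Luke's 145/736 = 19.7% → Unity
Unity wins overall and in every case group — no reversal.

Yes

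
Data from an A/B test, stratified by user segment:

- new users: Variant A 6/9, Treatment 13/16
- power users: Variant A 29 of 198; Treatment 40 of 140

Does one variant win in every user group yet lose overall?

New users: Variant A 6/9 = 66.7%, Treatment 13/16 = 81.2% → Treatment
Power users: Variant A 29/198 = 14.6%, Treatment 40/140 = 28.6% → Treatment
Overall: Variant A 35/207 = 16.9%, Treatment 53/156 = 34.0% → Treatment
Treatment wins overall and in every user group — no reversal.

No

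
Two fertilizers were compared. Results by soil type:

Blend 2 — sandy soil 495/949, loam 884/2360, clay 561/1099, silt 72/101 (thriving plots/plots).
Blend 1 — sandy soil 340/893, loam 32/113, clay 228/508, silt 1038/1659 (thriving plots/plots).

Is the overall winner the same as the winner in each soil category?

Sandy soil: Blend 2 495/949 = 52.2%, Blend 1 340/893 = 38.1% → Blend 2
Loam: Blend 2 884/2360 = 37.5%, Blend 1 32/113 = 28.3% → Blend 2
Clay: Blend 2 561/1099 = 51.0%, Blend 1 228/508 = 44.9% → Blend 2
Silt: Blend 2 72/101 = 71.3%, Blend 1 1038/1659 = 62.6% → Blend 2
Overall: Blend 2 2012/4509 = 44.6%, Blend 1 1638/3173 = 51.6% → Blend 1
Blend 2 wins each soil group but Blend 1 wins overall — the comparison reverses. Blend 2's plots skew toward loam, which has a lower base rate.

No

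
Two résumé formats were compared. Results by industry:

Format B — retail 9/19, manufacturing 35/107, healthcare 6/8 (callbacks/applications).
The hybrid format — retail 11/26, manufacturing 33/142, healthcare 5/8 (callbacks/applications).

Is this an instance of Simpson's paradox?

Retail: Format B 9/19 = 47.4%, the hybrid format 11/26 = 42.3% → Format B
Manufacturing: Format B 35/107 = 32.7%, the hybrid format 33/142 = 23.2% → Format B
Healthcare: Format B 6/8 = 75.0%, the hybrid format 5/8 = 62.5% → Format B
Overall: Format B 50/134 = 37.3%, the hybrid format 49/176 = 27.8% → Format B
Format B wins overall and in every industry group — no reversal.

No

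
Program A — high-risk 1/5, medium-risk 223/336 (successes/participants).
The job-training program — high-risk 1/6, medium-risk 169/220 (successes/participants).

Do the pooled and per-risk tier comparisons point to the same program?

High-risk: Program A 1/5 = 20.0%, the job-training program 1/6 = 16.7% → Program A
Medium-risk: Program A 223/336 = 66.4%, the job-training program 169/220 = 76.8% → the job-training program
Overall: Program A 224/341 = 65.7%, the job-training program 170/226 = 75.2% → the job-training program
Neither sweeps: Program A wins 1 of 2 groups, the job-training program wins 1. The job-training program wins overall but not every group — no Simpson reversal.

No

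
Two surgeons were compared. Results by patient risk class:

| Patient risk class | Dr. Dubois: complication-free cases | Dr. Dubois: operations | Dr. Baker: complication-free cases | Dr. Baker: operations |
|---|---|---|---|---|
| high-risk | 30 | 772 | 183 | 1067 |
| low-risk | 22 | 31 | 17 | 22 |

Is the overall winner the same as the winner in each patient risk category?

Yes

High-risk: Dr. Dubois 30/772 = 3.9%, Dr. Baker 183/1067 = 17.2% → Dr. Baker
Low-risk: Dr. Dubois 22/31 = 71.0%, Dr. Baker 17/22 = 77.3% → Dr. Baker
Overall: Dr. Dubois 52/803 = 6.5%, Dr. Baker 200/1089 = 18.4% → Dr. Baker
Dr. Baker wins overall and in every patient risk group — no reversal.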